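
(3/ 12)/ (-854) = -1/ 3416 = -0.00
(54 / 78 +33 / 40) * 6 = 2367 / 260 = 9.10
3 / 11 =0.27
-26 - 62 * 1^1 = -88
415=415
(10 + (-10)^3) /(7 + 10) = -58.24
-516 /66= -86 /11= -7.82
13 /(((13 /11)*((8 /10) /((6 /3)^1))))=55 /2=27.50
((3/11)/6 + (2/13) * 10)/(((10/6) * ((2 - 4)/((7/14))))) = -0.24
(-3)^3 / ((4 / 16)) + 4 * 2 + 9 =-91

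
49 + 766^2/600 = 154039/150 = 1026.93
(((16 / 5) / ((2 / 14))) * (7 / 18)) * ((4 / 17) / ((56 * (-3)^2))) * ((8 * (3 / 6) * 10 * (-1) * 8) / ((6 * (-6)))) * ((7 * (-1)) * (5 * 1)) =-15680 / 12393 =-1.27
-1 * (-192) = 192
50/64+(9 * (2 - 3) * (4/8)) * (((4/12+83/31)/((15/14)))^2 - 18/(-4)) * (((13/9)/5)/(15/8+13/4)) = -1206725867/510636960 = -2.36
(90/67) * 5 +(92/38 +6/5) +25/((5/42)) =220.34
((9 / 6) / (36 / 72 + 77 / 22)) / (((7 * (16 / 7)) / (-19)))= -57 / 128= -0.45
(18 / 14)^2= 81 / 49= 1.65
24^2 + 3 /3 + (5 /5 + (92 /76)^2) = 209187 /361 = 579.47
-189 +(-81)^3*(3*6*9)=-86093631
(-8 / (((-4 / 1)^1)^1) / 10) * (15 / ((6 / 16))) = 8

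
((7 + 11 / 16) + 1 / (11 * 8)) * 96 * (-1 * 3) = -24390 / 11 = -2217.27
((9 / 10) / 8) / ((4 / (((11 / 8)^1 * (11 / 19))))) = 1089 / 48640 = 0.02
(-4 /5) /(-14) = 2 /35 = 0.06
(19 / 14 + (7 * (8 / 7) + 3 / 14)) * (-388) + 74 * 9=-21334 / 7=-3047.71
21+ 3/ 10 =213/ 10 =21.30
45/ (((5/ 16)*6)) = 24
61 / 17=3.59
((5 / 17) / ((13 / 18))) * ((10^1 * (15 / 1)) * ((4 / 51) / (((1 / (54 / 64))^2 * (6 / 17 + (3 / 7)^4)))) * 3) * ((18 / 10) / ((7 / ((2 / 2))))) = 506345175 / 74411584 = 6.80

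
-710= -710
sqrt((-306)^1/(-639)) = sqrt(2414)/71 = 0.69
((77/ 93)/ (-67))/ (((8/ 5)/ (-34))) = 0.26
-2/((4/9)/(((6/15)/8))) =-0.22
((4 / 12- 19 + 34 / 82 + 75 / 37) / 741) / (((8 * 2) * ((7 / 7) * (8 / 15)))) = -1775 / 691752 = -0.00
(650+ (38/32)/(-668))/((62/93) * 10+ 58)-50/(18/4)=-19773313/18661248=-1.06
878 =878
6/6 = 1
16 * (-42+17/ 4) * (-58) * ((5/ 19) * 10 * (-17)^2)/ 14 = 253106200/ 133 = 1903054.14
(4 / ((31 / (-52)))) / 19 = -208 / 589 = -0.35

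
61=61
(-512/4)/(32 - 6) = -64/13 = -4.92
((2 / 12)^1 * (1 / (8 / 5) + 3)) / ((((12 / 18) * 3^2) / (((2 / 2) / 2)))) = 29 / 576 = 0.05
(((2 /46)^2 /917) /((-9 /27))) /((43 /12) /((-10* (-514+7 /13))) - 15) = 2403000 /5828121228013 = 0.00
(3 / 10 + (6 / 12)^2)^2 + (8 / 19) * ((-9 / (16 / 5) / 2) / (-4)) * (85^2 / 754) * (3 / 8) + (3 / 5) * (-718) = -19710998617 / 45843200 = -429.97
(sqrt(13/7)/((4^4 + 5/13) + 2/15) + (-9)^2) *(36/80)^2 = 3159 *sqrt(91)/28011760 + 6561/400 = 16.40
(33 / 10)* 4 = 13.20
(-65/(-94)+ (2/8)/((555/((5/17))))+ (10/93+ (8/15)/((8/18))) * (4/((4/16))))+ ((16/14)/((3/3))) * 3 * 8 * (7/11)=7876594087/201619660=39.07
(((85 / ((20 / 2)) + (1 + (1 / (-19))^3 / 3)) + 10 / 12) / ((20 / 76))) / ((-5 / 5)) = -70876 / 1805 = -39.27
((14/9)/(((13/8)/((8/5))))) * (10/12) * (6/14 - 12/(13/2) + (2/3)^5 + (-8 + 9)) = -0.36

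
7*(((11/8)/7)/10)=11/80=0.14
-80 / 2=-40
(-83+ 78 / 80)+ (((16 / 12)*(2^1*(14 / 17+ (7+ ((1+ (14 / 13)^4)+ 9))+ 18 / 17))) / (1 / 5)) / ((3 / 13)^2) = 15459334349 / 3102840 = 4982.32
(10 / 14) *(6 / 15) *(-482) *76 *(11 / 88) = -9158 / 7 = -1308.29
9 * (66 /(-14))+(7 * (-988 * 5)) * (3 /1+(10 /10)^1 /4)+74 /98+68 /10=-27542869 /245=-112419.87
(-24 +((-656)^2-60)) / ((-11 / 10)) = -4302520 / 11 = -391138.18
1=1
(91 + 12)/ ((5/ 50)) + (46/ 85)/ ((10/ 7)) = 437911/ 425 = 1030.38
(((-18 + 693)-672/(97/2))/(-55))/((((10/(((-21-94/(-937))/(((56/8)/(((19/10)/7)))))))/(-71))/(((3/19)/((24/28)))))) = -89167293483/6998453000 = -12.74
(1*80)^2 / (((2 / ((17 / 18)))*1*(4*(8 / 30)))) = 8500 / 3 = 2833.33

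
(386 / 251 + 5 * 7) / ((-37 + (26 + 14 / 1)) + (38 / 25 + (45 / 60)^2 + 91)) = 1222800 / 3215561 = 0.38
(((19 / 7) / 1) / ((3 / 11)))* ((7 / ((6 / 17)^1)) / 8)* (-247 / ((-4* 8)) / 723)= 877591 / 3331584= 0.26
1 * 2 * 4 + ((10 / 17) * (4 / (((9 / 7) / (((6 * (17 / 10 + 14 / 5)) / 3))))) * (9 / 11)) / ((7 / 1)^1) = 1856 / 187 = 9.93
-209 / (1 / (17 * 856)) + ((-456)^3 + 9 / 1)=-97860175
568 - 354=214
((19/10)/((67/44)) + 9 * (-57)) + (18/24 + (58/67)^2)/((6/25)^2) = -1569889801/3232080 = -485.72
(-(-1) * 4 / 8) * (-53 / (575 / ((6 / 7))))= -159 / 4025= -0.04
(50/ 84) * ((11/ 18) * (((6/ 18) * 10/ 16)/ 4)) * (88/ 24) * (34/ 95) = 51425/ 2068416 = 0.02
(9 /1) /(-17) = -9 /17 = -0.53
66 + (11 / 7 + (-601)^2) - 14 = 2528782 / 7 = 361254.57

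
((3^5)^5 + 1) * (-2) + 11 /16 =-27113235502197 /16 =-1694577218887.31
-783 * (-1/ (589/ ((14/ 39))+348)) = 3654/ 9281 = 0.39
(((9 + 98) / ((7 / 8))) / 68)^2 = 45796 / 14161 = 3.23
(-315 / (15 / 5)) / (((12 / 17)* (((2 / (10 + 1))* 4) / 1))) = -6545 / 32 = -204.53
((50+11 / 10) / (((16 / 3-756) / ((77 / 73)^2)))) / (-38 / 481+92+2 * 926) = -59888829 / 1537145342960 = -0.00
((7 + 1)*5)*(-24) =-960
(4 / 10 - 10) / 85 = -0.11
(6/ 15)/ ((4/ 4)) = 2/ 5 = 0.40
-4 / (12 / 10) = -10 / 3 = -3.33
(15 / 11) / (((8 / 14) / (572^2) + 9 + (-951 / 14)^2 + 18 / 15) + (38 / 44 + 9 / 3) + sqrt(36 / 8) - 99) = 620113509068603550 / 2059723063538537362879 - 205364864454750 * sqrt(2) / 2059723063538537362879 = 0.00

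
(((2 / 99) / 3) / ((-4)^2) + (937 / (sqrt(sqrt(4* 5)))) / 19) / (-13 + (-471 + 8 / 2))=-937* sqrt(2)* 5^(3 / 4) / 91200 -1 / 1140480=-0.05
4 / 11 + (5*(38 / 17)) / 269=20382 / 50303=0.41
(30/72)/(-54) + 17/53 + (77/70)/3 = 116719/171720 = 0.68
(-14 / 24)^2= 49 / 144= 0.34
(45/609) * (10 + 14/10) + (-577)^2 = 67584758/203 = 332929.84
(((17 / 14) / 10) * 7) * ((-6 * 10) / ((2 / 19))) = -969 / 2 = -484.50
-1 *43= -43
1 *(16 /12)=1.33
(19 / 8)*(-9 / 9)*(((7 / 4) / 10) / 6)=-133 / 1920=-0.07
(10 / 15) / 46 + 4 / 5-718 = -247429 / 345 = -717.19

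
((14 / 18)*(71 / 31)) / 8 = 497 / 2232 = 0.22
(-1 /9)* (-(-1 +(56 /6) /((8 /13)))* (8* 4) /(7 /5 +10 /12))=13600 /603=22.55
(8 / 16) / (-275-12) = -1 / 574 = -0.00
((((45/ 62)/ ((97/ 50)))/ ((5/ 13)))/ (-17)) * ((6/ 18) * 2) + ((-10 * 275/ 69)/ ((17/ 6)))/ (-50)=285920/ 1175737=0.24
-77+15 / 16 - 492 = -9089 / 16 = -568.06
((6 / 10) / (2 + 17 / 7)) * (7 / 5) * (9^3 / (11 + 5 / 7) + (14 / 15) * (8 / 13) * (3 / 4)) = 49096677 / 4130750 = 11.89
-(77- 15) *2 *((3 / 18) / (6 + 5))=-62 / 33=-1.88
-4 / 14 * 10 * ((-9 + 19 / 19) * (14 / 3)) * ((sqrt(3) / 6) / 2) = 80 * sqrt(3) / 9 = 15.40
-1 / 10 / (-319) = 1 / 3190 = 0.00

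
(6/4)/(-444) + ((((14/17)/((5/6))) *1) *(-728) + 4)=-18000437/25160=-715.44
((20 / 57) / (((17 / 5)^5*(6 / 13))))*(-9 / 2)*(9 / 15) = -121875 / 26977283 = -0.00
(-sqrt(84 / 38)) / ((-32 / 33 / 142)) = 2343 * sqrt(798) / 304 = 217.72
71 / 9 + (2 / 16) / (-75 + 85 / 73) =3060863 / 388080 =7.89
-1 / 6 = -0.17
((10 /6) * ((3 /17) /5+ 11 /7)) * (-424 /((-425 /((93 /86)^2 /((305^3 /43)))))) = 292151688 /61702656903125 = 0.00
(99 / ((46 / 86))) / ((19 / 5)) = 21285 / 437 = 48.71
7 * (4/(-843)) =-28/843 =-0.03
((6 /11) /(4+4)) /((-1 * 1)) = -0.07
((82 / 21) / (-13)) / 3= -82 / 819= -0.10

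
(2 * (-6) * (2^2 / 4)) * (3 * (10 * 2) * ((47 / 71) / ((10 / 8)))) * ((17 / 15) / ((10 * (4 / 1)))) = -19176 / 1775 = -10.80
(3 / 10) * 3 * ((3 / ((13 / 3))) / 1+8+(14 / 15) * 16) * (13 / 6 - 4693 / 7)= -9946513 / 700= -14209.30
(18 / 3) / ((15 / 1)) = 2 / 5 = 0.40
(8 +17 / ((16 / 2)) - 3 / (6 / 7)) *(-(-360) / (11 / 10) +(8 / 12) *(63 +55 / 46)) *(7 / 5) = 104207593 / 30360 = 3432.40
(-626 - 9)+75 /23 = -14530 /23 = -631.74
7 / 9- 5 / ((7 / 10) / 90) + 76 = -35663 / 63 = -566.08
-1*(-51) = 51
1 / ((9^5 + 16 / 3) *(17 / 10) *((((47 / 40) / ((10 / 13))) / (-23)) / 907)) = -250332000 / 1840192081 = -0.14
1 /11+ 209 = 2300 /11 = 209.09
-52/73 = -0.71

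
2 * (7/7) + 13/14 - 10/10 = 27/14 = 1.93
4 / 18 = 2 / 9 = 0.22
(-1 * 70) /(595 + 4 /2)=-70 /597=-0.12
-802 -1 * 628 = -1430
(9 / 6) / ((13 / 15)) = 45 / 26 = 1.73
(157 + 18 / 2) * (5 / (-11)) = -830 / 11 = -75.45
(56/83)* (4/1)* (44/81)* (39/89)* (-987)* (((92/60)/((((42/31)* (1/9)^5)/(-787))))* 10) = 2463392958009984/7387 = 333476777854.34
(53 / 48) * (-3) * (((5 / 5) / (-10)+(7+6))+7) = -10547 / 160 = -65.92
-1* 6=-6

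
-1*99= -99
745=745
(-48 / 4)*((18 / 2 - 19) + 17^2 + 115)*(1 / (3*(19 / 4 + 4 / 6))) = -18912 / 65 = -290.95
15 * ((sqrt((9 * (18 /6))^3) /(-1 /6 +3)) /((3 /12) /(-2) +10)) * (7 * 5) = 2041200 * sqrt(3) /1343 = 2632.51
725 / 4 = 181.25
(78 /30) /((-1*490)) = -13 /2450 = -0.01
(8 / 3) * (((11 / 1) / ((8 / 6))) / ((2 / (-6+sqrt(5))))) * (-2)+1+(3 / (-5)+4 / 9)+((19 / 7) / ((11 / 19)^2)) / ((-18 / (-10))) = 581649 / 4235 - 22 * sqrt(5) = 88.15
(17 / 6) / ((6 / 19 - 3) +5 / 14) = -2261 / 1857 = -1.22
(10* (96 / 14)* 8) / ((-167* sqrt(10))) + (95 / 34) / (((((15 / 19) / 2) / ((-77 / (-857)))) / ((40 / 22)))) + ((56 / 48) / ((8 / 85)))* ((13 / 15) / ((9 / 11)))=269753953 / 18881424 - 384* sqrt(10) / 1169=13.25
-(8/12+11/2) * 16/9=-296/27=-10.96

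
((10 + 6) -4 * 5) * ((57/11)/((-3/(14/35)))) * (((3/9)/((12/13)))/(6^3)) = 247/53460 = 0.00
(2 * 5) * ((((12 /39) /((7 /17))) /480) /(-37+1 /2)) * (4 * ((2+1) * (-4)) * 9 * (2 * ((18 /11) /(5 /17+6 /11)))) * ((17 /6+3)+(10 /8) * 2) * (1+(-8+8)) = 6242400 /1042951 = 5.99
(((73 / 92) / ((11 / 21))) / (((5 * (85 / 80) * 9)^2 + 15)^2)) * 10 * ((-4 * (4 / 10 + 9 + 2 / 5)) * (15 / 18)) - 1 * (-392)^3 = 1057633398304073970176 / 17558077255785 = 60236288.00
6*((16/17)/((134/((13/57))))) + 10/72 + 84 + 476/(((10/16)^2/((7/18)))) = 3622917287/6492300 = 558.03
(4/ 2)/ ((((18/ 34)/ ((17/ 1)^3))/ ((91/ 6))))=7600411/ 27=281496.70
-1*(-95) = 95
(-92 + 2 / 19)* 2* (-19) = 3492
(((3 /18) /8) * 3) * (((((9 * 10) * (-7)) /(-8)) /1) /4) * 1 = 1.23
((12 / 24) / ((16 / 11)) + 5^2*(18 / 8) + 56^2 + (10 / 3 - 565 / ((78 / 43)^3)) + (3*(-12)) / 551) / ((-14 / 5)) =-16217926041995 / 14642776512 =-1107.57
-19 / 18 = -1.06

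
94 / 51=1.84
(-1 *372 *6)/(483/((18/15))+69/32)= -71424/12949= -5.52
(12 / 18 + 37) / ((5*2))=113 / 30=3.77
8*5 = 40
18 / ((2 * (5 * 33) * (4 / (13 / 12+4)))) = 61 / 880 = 0.07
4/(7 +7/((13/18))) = 52/217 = 0.24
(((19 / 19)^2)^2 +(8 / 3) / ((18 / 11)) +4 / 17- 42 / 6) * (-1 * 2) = 3796 / 459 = 8.27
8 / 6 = 4 / 3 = 1.33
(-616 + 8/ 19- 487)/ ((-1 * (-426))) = -6983/ 2698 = -2.59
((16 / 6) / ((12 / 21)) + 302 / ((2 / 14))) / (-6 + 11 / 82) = -521192 / 1443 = -361.19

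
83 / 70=1.19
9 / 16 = 0.56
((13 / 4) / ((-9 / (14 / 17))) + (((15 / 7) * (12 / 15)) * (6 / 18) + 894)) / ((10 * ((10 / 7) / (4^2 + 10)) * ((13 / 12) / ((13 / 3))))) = 4980391 / 765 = 6510.32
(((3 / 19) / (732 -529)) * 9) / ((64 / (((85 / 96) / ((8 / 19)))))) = 765 / 3325952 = 0.00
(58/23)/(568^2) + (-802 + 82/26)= -38530177383/48232288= -798.85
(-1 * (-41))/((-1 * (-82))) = 1/2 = 0.50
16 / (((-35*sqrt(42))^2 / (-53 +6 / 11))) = -4616 / 282975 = -0.02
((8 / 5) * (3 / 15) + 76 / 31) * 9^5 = 126837252 / 775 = 163660.97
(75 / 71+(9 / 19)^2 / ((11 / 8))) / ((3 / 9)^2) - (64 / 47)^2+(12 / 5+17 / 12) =483477768421 / 37368460140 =12.94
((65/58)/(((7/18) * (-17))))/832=-45/220864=-0.00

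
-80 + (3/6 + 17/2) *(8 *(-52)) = -3824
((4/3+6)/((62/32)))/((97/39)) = 4576/3007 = 1.52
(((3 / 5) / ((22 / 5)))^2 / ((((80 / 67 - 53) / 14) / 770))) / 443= -49245 / 5638061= -0.01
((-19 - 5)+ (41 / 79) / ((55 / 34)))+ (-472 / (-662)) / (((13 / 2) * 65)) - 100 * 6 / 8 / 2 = -29738981197 / 486109910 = -61.18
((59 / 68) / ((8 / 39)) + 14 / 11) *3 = 98781 / 5984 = 16.51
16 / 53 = 0.30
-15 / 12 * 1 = -5 / 4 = -1.25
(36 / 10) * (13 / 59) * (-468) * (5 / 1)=-109512 / 59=-1856.14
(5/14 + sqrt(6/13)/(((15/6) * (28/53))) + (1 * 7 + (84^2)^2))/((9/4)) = 106 * sqrt(78)/4095 + 1394040014/63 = 22127619.50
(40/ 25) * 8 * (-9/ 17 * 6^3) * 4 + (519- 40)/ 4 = -1949941/ 340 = -5735.12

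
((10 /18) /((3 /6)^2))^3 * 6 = 16000 /243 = 65.84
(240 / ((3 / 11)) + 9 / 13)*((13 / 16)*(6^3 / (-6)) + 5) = -1110553 / 52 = -21356.79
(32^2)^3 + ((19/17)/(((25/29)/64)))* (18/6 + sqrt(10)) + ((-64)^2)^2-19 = 35264* sqrt(10)/425 + 463470689717/425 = 1090519532.31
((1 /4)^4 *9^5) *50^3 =922640625 /32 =28832519.53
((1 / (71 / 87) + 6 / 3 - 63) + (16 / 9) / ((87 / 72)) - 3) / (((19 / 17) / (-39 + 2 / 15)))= 3753008281 / 1760445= 2131.85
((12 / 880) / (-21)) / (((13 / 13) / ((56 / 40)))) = -1 / 1100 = -0.00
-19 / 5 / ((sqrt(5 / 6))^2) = -114 / 25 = -4.56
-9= -9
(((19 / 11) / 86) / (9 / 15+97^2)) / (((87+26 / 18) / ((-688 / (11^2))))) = -855 / 6230778356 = -0.00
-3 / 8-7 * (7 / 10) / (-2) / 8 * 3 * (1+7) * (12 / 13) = 3333 / 520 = 6.41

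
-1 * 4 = -4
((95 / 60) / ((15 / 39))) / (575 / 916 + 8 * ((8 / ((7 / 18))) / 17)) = 0.40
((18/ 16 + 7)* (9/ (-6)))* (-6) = 585/ 8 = 73.12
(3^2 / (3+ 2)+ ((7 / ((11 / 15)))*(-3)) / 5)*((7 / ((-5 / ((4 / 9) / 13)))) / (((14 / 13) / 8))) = 384 / 275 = 1.40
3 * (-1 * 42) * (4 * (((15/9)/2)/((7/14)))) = -840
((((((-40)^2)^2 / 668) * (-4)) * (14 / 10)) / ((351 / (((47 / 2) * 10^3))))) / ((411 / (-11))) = 926464000000 / 24091587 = 38455.91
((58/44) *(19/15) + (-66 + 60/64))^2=28008365449/6969600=4018.65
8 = 8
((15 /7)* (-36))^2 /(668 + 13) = 97200 /11123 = 8.74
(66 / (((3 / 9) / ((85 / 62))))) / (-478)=-8415 / 14818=-0.57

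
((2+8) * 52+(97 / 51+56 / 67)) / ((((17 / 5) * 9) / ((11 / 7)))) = 98240725 / 3659607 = 26.84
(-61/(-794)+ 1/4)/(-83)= -519/131804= -0.00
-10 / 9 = -1.11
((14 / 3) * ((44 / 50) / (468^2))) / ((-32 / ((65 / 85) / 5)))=-77 / 859248000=-0.00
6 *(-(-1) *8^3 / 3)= 1024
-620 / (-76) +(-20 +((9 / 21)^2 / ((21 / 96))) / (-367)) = -11.84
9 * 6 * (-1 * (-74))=3996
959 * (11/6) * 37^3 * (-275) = -146943086675/6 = -24490514445.83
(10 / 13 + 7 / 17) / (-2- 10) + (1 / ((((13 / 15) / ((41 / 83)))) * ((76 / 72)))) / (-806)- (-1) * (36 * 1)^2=728049320007 / 561809404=1295.90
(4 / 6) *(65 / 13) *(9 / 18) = 5 / 3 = 1.67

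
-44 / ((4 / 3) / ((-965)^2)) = -30730425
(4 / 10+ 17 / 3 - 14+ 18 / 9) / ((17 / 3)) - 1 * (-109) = 9176 / 85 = 107.95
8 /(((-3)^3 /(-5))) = 40 /27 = 1.48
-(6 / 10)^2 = -9 / 25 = -0.36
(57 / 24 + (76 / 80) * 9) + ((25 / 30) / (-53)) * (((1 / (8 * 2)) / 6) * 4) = 416873 / 38160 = 10.92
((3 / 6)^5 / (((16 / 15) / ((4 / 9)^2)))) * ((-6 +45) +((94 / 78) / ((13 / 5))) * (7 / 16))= 1590065 / 7008768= 0.23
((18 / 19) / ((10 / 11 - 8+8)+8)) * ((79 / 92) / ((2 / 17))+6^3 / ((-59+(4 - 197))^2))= 6517929 / 8393896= 0.78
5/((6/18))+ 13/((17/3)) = 294/17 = 17.29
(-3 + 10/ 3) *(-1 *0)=0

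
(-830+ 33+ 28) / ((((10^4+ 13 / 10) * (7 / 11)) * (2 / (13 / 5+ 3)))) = -33836 / 100013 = -0.34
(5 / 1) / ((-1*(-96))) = 0.05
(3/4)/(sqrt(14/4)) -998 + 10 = -987.60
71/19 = 3.74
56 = 56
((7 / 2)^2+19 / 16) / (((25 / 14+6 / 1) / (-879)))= -1322895 / 872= -1517.08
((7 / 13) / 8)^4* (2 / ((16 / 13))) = 2401 / 71991296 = 0.00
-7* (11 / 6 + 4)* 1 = -245 / 6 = -40.83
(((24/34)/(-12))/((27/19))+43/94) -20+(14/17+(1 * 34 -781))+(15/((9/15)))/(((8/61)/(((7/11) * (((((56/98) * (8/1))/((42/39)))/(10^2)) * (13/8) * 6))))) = -9508977521/13288968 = -715.55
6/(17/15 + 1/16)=1440/287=5.02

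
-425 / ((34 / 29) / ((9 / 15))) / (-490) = 0.44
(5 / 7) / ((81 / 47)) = 235 / 567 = 0.41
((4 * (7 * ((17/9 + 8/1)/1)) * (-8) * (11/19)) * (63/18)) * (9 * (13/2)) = -4988984/19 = -262578.11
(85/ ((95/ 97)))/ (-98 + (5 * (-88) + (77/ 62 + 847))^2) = 6338756/ 12165130171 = 0.00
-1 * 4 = -4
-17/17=-1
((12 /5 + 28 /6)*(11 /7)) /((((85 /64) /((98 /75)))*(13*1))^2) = 6552584192 /103023984375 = 0.06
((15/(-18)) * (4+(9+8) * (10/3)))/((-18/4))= 910/81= 11.23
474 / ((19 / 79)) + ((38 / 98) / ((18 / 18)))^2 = 89914705 / 45619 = 1970.99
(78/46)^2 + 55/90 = 33197/9522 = 3.49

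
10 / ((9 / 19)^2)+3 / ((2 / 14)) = 5311 / 81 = 65.57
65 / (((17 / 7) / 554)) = 252070 / 17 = 14827.65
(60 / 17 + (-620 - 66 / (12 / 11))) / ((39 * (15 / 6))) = -6.94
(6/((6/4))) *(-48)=-192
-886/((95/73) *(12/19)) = -1077.97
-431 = -431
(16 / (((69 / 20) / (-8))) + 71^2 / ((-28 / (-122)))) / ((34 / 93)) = 656633599 / 10948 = 59977.49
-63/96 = -21/32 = -0.66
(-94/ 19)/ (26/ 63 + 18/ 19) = -2961/ 814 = -3.64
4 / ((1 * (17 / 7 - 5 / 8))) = 2.22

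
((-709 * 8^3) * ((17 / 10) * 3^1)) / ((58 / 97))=-448950144 / 145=-3096207.89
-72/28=-18/7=-2.57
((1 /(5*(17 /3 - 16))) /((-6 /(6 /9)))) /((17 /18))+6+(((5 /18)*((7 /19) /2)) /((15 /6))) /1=5427517 /901170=6.02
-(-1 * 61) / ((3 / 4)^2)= 976 / 9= 108.44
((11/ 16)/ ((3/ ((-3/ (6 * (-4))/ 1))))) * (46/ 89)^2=5819/ 760416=0.01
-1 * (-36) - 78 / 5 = 102 / 5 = 20.40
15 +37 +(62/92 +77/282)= 171707/3243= 52.95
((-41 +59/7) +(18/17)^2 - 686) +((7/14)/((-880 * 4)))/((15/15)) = -10217872103/14241920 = -717.45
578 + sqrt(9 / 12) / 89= sqrt(3) / 178 + 578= 578.01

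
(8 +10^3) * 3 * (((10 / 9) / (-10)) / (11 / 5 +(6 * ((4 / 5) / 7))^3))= -14406000 / 108149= -133.21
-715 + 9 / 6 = -1427 / 2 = -713.50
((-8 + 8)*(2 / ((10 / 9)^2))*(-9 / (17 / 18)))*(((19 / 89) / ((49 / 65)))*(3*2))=0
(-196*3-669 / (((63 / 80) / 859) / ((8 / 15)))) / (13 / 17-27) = 208728890 / 14049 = 14857.21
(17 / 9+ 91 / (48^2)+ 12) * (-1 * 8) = -10697 / 96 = -111.43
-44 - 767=-811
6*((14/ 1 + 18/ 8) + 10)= 315/ 2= 157.50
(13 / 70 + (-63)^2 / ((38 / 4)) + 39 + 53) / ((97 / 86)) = 29165481 / 64505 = 452.14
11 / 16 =0.69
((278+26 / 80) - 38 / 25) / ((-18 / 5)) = -55361 / 720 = -76.89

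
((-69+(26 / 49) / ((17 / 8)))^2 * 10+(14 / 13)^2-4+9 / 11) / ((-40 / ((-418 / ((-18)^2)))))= 1158386828242541 / 759891721680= 1524.41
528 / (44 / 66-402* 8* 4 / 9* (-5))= 792 / 10721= 0.07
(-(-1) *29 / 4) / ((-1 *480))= -29 / 1920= -0.02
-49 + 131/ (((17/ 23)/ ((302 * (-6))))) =-5460389/ 17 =-321199.35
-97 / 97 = -1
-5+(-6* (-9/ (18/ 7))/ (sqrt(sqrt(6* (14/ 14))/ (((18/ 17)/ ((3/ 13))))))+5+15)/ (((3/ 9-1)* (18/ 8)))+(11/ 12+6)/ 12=-14* sqrt(221)* 6^(1/ 4)/ 17-2557/ 144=-36.92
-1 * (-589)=589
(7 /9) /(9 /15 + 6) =35 /297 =0.12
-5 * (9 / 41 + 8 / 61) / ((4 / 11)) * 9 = -434115 / 10004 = -43.39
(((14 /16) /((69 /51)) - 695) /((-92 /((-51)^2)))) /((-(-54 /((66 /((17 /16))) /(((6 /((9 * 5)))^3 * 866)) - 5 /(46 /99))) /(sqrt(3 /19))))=4780292161095 * sqrt(57) /12812532352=2816.81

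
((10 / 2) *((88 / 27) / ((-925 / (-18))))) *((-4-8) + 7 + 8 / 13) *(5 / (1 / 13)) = -3344 / 37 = -90.38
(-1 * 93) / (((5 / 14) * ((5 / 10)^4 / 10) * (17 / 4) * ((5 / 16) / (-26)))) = 69328896 / 85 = 815634.07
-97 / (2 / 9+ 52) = -873 / 470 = -1.86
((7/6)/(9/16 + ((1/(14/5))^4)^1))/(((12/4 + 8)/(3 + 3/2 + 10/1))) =974806/366861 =2.66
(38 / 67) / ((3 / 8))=304 / 201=1.51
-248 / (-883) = 248 / 883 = 0.28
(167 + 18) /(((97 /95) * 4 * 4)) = 17575 /1552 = 11.32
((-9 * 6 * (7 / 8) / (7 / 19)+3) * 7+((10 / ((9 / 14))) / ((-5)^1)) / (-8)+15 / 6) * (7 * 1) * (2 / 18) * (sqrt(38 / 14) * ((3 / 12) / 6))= -31459 * sqrt(133) / 7776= -46.66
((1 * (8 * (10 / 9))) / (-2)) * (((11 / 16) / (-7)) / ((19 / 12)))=110 / 399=0.28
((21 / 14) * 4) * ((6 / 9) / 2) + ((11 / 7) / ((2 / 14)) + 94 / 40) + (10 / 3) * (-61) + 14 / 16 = -22453 / 120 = -187.11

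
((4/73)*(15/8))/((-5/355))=-1065/146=-7.29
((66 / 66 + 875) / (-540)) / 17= -73 / 765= -0.10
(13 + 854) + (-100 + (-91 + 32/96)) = 2029/3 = 676.33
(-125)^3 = -1953125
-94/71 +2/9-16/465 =-112528/99045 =-1.14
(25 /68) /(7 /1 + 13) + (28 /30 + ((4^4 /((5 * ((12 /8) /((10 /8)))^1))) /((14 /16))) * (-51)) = -70997459 /28560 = -2485.91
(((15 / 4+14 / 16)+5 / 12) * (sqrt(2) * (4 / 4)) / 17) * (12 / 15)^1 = 121 * sqrt(2) / 510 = 0.34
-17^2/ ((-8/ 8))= 289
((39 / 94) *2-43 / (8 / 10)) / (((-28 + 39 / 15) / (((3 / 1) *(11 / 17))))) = 1641585 / 405892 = 4.04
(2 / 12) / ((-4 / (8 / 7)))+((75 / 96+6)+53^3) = 100049869 / 672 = 148883.73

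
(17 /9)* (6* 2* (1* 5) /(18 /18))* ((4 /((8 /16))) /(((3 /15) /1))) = 13600 /3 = 4533.33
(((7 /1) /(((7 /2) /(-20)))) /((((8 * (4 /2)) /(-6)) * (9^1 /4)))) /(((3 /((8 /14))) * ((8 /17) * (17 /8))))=80 /63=1.27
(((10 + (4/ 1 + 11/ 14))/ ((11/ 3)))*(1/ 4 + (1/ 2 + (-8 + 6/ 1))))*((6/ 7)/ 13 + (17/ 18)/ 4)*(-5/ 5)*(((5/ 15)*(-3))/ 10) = -136551/ 896896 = -0.15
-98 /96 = -49 /48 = -1.02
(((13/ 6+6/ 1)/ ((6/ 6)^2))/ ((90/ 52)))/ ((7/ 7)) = 4.72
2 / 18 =1 / 9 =0.11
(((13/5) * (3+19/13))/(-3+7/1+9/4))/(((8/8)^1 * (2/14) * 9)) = 1624/1125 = 1.44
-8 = -8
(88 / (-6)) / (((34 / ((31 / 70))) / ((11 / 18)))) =-3751 / 32130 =-0.12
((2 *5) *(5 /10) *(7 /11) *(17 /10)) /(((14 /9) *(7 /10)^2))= 3825 /539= 7.10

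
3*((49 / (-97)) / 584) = -147 / 56648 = -0.00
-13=-13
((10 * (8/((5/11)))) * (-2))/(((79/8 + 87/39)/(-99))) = 3624192/1259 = 2878.63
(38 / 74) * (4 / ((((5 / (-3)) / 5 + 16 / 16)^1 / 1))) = 3.08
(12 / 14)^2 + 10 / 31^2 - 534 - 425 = -45123265 / 47089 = -958.25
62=62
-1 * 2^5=-32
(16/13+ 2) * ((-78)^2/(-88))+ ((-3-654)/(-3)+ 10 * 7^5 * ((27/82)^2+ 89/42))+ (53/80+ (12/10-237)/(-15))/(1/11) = 374545.92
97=97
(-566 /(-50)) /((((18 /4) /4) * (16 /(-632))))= -89428 /225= -397.46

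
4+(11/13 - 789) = -10194/13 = -784.15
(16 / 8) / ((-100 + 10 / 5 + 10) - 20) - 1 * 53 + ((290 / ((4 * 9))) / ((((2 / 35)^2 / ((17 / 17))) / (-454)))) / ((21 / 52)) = -149766113 / 54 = -2773446.54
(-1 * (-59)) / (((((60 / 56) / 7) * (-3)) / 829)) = -4793278 / 45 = -106517.29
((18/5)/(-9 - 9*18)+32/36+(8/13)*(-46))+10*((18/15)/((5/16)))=121822/11115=10.96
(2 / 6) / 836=1 / 2508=0.00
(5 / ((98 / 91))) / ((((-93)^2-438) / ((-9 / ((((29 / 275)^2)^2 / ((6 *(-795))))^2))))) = -72560944044758262634277343750 / 9584221025919799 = -7570875488839.70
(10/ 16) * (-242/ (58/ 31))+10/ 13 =-241495/ 3016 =-80.07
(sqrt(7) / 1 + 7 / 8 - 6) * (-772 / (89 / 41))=881.72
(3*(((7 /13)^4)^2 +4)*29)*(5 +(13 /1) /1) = 5118764914710 /815730721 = 6275.07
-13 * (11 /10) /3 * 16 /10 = -572 /75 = -7.63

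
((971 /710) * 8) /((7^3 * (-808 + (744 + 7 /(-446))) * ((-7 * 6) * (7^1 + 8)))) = 866132 /1095101442225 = 0.00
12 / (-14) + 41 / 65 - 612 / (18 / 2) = -31043 / 455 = -68.23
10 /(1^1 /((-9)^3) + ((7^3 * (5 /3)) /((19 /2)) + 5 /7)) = 484785 /2951776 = 0.16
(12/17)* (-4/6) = -8/17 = -0.47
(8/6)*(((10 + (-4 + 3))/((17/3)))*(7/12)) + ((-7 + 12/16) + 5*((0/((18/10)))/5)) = -341/68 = -5.01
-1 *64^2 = -4096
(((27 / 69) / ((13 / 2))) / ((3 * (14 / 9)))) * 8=216 / 2093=0.10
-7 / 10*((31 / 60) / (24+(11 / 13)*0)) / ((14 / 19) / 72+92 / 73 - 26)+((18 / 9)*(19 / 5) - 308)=-21196060843 / 70559600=-300.40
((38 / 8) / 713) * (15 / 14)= 285 / 39928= 0.01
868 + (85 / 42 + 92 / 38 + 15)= 708181 / 798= 887.44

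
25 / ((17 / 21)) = 30.88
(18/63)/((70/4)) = 4/245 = 0.02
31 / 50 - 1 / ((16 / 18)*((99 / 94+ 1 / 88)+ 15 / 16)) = 48091 / 828050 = 0.06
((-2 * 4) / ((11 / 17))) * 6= -816 / 11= -74.18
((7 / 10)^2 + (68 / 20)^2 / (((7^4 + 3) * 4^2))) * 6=1414419 / 480800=2.94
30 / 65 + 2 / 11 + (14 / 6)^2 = 7835 / 1287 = 6.09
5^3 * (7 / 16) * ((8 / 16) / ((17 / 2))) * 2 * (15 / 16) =13125 / 2176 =6.03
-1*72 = -72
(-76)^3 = -438976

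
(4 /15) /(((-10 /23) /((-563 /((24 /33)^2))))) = 1566829 /2400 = 652.85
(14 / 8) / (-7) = -1 / 4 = -0.25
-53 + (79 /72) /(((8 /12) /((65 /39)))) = -50.26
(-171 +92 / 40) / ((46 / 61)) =-102907 / 460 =-223.71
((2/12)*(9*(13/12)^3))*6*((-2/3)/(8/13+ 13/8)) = -28561/8388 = -3.40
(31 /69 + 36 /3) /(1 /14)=12026 /69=174.29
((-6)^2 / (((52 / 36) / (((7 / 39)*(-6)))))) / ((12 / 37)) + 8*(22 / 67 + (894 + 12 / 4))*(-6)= -488638614 / 11323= -43154.52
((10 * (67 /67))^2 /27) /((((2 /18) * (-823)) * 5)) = -20 /2469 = -0.01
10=10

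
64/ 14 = 32/ 7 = 4.57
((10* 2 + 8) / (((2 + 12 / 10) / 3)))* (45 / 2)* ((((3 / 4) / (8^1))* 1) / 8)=14175 / 2048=6.92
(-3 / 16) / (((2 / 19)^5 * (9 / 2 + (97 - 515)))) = 7428297 / 211712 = 35.09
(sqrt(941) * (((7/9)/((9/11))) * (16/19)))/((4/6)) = 616 * sqrt(941)/513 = 36.83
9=9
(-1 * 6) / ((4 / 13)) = -39 / 2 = -19.50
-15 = -15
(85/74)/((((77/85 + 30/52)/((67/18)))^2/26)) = 6056705253625/32183970813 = 188.19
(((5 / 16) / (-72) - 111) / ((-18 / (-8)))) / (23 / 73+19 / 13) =-121355273 / 4370112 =-27.77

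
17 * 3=51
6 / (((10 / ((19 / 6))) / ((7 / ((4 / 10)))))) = 133 / 4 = 33.25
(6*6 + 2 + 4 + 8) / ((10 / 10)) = 50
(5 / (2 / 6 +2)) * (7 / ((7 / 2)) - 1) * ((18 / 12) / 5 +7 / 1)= 219 / 14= 15.64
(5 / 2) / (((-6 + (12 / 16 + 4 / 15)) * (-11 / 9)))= 1350 / 3289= 0.41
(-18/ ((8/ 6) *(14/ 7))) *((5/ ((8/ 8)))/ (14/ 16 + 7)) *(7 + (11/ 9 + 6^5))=-700580/ 21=-33360.95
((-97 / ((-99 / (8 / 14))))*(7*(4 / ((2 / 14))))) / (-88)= -1.25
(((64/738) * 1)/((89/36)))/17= 128/62033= 0.00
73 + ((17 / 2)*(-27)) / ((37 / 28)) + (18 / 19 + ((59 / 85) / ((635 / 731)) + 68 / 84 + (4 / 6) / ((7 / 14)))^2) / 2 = -33292183715466 / 347247289375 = -95.87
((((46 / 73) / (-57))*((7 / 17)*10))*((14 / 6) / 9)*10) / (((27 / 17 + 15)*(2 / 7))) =-394450 / 15840927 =-0.02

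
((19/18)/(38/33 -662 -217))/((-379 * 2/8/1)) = 418/32937753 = 0.00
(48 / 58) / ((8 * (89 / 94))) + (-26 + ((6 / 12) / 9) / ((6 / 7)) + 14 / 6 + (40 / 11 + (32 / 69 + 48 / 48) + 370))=24796504327 / 70523244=351.61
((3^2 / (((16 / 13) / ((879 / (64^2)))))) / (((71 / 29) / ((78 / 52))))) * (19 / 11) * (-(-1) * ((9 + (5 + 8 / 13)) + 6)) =876151161 / 25591808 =34.24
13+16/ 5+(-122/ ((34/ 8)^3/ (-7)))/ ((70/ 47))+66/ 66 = 606006/ 24565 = 24.67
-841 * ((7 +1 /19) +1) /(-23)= 128673 /437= 294.45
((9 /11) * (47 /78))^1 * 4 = 282 /143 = 1.97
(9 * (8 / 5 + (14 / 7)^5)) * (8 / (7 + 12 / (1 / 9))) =12096 / 575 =21.04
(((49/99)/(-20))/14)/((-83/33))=7/9960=0.00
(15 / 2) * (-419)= -6285 / 2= -3142.50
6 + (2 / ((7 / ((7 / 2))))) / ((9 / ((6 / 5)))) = 92 / 15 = 6.13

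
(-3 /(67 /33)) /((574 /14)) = -99 /2747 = -0.04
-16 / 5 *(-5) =16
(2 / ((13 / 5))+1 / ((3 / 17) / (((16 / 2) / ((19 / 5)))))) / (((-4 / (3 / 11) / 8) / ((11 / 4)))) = -4705 / 247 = -19.05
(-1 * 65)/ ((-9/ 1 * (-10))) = -13/ 18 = -0.72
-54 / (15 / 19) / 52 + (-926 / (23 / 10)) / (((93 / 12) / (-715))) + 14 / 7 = 3442931457 / 92690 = 37144.58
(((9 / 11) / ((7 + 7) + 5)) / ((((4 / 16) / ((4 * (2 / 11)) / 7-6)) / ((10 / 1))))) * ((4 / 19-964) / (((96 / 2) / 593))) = 5282135640 / 43681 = 120925.25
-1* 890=-890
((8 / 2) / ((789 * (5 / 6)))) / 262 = 4 / 172265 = 0.00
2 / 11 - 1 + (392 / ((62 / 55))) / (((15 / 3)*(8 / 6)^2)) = 52245 / 1364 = 38.30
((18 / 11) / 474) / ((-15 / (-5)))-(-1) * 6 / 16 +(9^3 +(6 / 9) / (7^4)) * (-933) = -11353010010593 / 16691752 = -680156.88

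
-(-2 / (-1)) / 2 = -1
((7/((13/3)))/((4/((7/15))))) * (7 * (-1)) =-343/260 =-1.32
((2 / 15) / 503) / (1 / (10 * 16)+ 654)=64 / 157903269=0.00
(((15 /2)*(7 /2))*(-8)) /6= -35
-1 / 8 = -0.12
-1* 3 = -3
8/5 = 1.60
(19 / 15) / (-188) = -19 / 2820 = -0.01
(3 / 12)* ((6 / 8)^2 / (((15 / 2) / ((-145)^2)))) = 12615 / 32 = 394.22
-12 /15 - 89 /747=-3433 /3735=-0.92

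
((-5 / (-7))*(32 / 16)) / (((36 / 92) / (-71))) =-16330 / 63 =-259.21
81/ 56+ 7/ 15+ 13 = 14.91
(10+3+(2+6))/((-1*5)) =-21/5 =-4.20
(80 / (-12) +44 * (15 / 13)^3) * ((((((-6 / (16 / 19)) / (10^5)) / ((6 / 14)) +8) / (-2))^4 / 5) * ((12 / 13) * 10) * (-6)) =-50523741422993137428469288614357 / 292464640000000000000000000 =-172751.62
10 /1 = 10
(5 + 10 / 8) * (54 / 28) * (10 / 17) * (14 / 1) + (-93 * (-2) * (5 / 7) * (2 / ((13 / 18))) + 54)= 1612521 / 3094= 521.18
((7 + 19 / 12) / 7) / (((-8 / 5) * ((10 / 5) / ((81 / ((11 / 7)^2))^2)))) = -386322615 / 937024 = -412.29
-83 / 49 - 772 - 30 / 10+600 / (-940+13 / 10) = -17025926 / 21903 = -777.33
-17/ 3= -5.67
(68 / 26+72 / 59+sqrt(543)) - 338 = -256304 / 767+sqrt(543) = -310.86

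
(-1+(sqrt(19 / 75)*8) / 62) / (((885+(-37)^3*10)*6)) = 0.00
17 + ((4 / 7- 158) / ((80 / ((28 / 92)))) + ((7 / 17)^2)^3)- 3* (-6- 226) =15820088197801 / 22206563480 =712.41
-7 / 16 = -0.44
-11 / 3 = -3.67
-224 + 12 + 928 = 716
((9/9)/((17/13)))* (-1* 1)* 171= -2223/17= -130.76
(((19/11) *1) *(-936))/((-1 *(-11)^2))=17784/1331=13.36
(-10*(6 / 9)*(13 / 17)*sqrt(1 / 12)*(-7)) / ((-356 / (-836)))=24.19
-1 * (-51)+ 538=589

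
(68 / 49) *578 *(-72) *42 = -16979328 / 7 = -2425618.29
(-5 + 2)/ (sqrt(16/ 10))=-3 * sqrt(10)/ 4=-2.37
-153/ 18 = -17/ 2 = -8.50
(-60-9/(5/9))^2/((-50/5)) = -580.64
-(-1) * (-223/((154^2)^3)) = -0.00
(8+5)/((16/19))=247/16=15.44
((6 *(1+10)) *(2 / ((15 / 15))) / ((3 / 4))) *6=1056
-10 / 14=-5 / 7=-0.71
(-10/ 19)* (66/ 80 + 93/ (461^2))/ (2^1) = -7016913/ 32303192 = -0.22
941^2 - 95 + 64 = 885450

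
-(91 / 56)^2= -169 / 64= -2.64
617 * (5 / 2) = 3085 / 2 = 1542.50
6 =6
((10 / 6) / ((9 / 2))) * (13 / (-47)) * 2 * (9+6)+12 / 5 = -1424 / 2115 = -0.67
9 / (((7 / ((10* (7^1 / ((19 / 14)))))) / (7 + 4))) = 13860 / 19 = 729.47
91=91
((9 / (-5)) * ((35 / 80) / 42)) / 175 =-3 / 28000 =-0.00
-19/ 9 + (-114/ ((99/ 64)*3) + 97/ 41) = -24.31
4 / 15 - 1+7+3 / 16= 1549 / 240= 6.45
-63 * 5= -315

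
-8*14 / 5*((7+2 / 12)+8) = -5096 / 15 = -339.73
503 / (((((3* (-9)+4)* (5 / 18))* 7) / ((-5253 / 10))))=23780331 / 4025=5908.16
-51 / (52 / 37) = -1887 / 52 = -36.29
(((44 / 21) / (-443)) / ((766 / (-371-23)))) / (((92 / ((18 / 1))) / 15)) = 195030 / 27316709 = 0.01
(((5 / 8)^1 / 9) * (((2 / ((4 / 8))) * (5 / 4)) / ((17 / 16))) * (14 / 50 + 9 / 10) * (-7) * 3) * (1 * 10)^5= -809803.92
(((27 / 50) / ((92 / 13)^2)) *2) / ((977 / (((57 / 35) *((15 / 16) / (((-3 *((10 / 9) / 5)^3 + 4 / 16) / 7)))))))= 189606339 / 174482820800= 0.00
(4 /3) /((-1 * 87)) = -4 /261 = -0.02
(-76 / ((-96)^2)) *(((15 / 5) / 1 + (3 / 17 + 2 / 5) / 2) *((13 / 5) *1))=-0.07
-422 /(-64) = 211 /32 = 6.59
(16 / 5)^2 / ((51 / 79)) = 20224 / 1275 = 15.86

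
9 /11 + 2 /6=38 /33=1.15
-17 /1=-17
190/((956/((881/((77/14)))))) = 83695/2629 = 31.84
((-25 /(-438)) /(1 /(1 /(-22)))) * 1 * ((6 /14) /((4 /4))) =-25 /22484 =-0.00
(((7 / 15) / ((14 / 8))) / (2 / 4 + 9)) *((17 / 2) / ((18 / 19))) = 0.25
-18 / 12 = -3 / 2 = -1.50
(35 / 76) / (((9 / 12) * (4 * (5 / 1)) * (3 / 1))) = 7 / 684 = 0.01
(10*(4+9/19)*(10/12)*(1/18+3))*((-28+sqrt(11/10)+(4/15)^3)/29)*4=-176595320/401679+23375*sqrt(110)/14877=-423.16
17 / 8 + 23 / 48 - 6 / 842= 52481 / 20208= 2.60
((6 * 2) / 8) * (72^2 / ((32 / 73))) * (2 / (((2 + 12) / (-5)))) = -88695 / 7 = -12670.71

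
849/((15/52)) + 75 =15091/5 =3018.20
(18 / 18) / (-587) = -1 / 587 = -0.00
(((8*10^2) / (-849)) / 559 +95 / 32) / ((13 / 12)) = 45060545 / 16452488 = 2.74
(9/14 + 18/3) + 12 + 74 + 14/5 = 6681/70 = 95.44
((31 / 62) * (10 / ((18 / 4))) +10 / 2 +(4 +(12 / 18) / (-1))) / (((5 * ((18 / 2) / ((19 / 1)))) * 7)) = 323 / 567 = 0.57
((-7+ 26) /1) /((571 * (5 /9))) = 171 /2855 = 0.06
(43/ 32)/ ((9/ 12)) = 43/ 24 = 1.79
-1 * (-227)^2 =-51529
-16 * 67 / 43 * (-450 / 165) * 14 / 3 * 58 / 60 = 435232 / 1419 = 306.72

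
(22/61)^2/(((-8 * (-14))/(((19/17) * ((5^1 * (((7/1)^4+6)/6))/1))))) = 27668465/10627176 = 2.60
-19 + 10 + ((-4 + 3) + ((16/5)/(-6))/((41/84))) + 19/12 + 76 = 163567/2460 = 66.49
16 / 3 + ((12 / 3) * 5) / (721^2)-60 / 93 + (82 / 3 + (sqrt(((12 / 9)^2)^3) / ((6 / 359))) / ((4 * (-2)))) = 18657143710 / 1305320751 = 14.29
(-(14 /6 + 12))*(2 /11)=-86 /33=-2.61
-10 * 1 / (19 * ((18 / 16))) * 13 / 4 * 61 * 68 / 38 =-539240 / 3249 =-165.97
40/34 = 20/17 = 1.18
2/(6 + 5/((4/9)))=8/69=0.12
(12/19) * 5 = 60/19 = 3.16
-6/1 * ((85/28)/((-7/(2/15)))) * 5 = 85/49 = 1.73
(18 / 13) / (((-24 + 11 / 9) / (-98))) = 15876 / 2665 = 5.96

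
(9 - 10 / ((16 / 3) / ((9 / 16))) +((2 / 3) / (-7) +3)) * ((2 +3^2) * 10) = 1604075 / 1344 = 1193.51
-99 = -99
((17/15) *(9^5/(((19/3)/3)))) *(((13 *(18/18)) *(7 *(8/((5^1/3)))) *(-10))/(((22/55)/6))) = -39462682896/19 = -2076983310.32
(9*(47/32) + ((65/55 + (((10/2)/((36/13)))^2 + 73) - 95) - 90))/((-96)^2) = -2689805/262766592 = -0.01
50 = 50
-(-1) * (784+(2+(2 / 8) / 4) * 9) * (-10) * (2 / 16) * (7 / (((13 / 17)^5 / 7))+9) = -2340741909575 / 11881376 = -197009.33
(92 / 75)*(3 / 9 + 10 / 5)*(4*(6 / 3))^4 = 11723.66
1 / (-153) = -1 / 153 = -0.01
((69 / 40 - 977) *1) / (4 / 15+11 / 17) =-1989561 / 1864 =-1067.36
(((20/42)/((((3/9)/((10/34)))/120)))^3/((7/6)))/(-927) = -144000000000/1214999639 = -118.52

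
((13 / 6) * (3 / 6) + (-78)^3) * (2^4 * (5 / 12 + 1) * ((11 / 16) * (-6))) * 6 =1064892257 / 4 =266223064.25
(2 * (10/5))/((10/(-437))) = -874/5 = -174.80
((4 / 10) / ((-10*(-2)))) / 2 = 0.01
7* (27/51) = 63/17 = 3.71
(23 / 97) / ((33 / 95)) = 2185 / 3201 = 0.68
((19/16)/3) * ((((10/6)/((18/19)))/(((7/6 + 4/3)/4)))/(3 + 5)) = 361/2592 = 0.14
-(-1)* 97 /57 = 97 /57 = 1.70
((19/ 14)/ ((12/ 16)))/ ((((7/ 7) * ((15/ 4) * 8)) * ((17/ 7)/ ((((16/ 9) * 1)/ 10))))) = 152/ 34425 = 0.00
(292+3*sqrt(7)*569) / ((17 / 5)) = 1460 / 17+8535*sqrt(7) / 17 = 1414.21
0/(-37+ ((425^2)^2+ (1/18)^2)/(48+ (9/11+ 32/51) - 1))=0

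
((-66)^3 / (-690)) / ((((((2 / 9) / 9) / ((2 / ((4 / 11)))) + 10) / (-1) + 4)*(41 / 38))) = -64.31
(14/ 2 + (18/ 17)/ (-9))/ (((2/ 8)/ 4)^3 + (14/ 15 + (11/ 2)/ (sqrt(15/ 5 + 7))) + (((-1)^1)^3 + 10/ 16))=-246701445120/ 174100380943 + 242913116160*sqrt(10)/ 174100380943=3.00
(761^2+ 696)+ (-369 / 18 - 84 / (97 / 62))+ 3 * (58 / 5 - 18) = 562331901 / 970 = 579723.61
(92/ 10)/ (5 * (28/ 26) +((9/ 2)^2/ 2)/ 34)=162656/ 100465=1.62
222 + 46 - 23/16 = 4265/16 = 266.56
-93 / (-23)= 93 / 23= 4.04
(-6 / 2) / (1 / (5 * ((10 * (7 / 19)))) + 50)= -1050 / 17519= -0.06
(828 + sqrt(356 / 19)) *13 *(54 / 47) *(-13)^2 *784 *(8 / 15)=496065024 *sqrt(1691) / 4465 + 205370919936 / 235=878487469.38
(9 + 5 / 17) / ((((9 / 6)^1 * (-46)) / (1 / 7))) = -158 / 8211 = -0.02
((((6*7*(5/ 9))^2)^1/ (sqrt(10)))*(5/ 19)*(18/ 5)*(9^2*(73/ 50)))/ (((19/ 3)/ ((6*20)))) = 41722128*sqrt(10)/ 361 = 365476.32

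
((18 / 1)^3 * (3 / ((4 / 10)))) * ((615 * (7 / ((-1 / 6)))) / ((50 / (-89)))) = 2011051476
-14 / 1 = -14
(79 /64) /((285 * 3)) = 79 /54720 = 0.00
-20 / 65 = -0.31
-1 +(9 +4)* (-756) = -9829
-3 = -3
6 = 6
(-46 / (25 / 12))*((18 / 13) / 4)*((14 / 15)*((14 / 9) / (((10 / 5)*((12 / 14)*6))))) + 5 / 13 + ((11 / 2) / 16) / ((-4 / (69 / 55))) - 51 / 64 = -230243 / 144000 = -1.60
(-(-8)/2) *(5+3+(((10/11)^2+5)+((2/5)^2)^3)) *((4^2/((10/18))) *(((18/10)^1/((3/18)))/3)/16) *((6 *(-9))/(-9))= 101664858672/47265625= 2150.93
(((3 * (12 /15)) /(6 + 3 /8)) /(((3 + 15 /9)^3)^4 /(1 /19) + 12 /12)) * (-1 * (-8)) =136048896 /91560668531275525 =0.00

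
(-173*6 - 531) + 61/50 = -78389/50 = -1567.78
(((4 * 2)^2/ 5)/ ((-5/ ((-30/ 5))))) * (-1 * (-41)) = 15744/ 25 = 629.76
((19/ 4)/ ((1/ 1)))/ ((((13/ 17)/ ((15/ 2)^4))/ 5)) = 81759375/ 832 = 98268.48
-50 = -50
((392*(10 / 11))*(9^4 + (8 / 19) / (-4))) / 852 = 122163860 / 44517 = 2744.21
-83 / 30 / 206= -83 / 6180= -0.01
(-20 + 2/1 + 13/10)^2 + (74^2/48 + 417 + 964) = 133048/75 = 1773.97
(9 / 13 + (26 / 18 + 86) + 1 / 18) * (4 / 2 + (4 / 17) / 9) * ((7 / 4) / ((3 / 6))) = 2487905 / 3978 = 625.42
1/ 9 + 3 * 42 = 1135/ 9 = 126.11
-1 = -1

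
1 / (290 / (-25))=-5 / 58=-0.09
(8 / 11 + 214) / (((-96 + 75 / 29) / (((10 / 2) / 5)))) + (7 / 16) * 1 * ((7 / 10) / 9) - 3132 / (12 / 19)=-7884838667 / 1589280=-4961.26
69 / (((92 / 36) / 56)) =1512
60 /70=6 /7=0.86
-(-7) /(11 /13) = 8.27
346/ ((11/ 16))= 5536/ 11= 503.27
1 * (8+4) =12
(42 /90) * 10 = 14 /3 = 4.67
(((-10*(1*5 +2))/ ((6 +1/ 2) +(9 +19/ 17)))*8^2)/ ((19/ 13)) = -396032/ 2147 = -184.46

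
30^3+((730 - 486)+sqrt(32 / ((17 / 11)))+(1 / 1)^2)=4 *sqrt(374) / 17+27245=27249.55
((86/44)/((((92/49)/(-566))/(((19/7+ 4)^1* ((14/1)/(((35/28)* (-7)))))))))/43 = 186214/1265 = 147.20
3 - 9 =-6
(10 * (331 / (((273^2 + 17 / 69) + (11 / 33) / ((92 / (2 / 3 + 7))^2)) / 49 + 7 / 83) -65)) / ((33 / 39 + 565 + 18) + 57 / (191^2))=-2697798635158777670 / 2431376032864106769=-1.11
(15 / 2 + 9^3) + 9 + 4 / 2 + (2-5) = 1489 / 2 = 744.50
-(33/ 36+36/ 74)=-623/ 444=-1.40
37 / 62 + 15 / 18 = 133 / 93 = 1.43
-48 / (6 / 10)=-80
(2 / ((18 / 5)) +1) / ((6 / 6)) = 1.56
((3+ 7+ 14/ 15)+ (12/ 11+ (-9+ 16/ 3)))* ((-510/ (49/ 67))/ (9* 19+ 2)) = -448766/ 13321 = -33.69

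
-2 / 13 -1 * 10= -132 / 13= -10.15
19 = 19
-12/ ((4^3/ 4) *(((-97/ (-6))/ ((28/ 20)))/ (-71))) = 4473/ 970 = 4.61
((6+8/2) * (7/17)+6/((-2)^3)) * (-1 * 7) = -1603/68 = -23.57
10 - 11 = -1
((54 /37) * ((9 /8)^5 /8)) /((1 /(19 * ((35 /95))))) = 11160261 /4849664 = 2.30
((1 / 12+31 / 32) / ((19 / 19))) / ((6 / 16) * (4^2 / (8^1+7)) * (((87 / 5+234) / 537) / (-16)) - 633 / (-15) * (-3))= -451975 / 54392388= -0.01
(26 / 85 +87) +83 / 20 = 6219 / 68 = 91.46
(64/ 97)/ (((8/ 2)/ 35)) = 560/ 97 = 5.77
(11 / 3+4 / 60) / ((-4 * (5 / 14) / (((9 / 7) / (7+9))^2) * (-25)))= 27 / 40000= 0.00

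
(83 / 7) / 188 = 83 / 1316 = 0.06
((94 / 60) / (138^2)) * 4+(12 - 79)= -9569563 / 142830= -67.00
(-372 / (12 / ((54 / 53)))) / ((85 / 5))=-1674 / 901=-1.86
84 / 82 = 42 / 41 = 1.02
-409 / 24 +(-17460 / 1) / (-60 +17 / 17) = 394909 / 1416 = 278.89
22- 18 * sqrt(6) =-22.09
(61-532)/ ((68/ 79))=-37209/ 68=-547.19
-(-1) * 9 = 9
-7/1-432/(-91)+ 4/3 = -251/273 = -0.92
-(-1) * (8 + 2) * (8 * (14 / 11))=1120 / 11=101.82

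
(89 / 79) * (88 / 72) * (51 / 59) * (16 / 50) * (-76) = -10118944 / 349575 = -28.95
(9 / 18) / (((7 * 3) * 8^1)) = 1 / 336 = 0.00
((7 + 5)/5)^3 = 1728/125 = 13.82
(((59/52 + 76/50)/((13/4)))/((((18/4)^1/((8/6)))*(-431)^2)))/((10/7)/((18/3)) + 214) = 193256/31778965550475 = 0.00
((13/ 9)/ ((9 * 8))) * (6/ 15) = 13/ 1620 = 0.01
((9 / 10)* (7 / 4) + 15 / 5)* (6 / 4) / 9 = 61 / 80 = 0.76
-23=-23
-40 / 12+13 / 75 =-79 / 25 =-3.16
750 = 750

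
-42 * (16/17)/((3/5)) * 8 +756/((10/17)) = 64442/85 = 758.14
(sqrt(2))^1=sqrt(2)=1.41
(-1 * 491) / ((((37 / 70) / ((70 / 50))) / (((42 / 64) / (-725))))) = 1.18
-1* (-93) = 93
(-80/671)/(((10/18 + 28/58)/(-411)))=8581680/181841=47.19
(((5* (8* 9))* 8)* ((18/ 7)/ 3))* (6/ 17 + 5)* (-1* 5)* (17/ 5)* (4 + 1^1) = -1123200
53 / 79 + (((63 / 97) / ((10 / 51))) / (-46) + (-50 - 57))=-375061827 / 3524980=-106.40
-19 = -19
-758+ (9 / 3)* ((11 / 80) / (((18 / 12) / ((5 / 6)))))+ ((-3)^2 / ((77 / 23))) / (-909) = -282873925 / 373296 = -757.77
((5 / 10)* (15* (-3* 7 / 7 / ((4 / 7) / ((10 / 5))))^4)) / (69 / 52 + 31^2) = 37923795 / 400328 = 94.73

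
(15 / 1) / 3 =5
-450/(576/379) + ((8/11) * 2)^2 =-1138283/3872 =-293.98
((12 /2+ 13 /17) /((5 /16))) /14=184 /119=1.55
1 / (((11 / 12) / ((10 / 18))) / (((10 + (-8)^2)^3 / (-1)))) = -8104480 / 33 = -245590.30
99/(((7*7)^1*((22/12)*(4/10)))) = 135/49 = 2.76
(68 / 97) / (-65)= -68 / 6305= -0.01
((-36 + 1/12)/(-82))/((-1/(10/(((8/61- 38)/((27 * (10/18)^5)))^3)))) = 119419935302734375/507501556484111548128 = 0.00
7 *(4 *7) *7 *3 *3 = 12348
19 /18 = 1.06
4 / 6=2 / 3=0.67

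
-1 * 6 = -6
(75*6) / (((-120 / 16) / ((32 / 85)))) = -384 / 17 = -22.59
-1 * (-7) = 7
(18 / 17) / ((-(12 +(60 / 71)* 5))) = -71 / 1088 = -0.07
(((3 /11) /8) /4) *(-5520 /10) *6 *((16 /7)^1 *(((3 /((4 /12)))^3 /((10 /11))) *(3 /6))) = -905418 /35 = -25869.09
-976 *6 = -5856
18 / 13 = 1.38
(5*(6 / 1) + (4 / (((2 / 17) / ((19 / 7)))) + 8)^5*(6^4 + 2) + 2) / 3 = 221289217514867360 / 50421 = 4388830398343.30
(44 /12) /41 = 11 /123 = 0.09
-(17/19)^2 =-289/361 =-0.80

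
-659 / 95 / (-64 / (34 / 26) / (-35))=-78421 / 15808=-4.96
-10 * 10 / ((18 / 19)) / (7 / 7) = -950 / 9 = -105.56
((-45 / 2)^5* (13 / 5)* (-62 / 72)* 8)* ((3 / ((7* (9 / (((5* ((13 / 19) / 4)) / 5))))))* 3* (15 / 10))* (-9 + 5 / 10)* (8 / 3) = -365213964375 / 4256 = -85811551.78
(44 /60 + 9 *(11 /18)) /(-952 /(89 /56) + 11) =-16643 /1569990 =-0.01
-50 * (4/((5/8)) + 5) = -570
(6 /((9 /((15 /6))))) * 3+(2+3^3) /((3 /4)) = 131 /3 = 43.67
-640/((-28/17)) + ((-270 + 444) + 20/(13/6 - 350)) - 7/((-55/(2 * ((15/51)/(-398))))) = 305807623895/543644717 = 562.51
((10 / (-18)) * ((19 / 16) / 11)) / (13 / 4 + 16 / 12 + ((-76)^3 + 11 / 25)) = 2375 / 17383250676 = 0.00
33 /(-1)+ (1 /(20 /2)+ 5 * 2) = -229 /10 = -22.90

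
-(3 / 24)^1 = -1 / 8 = -0.12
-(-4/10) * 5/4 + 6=13/2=6.50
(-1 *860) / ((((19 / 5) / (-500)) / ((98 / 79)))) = 210700000 / 1501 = 140373.08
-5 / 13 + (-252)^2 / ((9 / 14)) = 1284187 / 13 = 98783.62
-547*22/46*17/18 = -102289/414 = -247.07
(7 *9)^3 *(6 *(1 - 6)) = -7501410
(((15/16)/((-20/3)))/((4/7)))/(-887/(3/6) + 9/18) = 0.00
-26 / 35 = -0.74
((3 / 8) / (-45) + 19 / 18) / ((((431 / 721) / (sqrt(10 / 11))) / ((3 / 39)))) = 20909 * sqrt(110) / 1706760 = 0.13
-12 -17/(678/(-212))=-2266/339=-6.68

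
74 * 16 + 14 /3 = 3566 /3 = 1188.67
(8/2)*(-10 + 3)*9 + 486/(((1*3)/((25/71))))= -13842/71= -194.96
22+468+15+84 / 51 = 8613 / 17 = 506.65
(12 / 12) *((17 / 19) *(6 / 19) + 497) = 179519 / 361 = 497.28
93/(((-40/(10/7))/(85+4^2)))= -9393/28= -335.46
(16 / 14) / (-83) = -8 / 581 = -0.01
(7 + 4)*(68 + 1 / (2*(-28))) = 41877 / 56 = 747.80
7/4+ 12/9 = 3.08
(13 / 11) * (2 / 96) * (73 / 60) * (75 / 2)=4745 / 4224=1.12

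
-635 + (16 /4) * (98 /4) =-537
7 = 7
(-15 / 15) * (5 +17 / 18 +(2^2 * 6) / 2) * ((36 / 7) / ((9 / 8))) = -5168 / 63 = -82.03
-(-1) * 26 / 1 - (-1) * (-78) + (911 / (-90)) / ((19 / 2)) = -45371 / 855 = -53.07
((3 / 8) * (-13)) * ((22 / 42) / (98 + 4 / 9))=-1287 / 49616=-0.03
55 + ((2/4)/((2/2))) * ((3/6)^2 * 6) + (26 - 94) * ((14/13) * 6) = -19949/52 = -383.63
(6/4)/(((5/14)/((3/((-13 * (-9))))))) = 7/65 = 0.11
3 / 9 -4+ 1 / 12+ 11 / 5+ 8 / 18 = -169 / 180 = -0.94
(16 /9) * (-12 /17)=-64 /51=-1.25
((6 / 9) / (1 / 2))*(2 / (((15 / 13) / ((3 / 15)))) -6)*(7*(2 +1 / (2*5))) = -41552 / 375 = -110.81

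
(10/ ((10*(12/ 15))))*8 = 10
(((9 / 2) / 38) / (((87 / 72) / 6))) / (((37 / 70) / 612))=13880160 / 20387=680.83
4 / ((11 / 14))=56 / 11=5.09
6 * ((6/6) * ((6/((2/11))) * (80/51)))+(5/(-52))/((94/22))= 12903385/41548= 310.57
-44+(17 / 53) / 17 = -2331 / 53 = -43.98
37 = 37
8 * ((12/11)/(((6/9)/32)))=4608/11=418.91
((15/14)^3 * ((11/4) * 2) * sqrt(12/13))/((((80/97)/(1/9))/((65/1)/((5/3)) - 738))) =-55937475 * sqrt(39)/570752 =-612.05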